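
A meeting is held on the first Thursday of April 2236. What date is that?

April 7, 2236

April 1, 2236 is a Friday.
The first Thursday is therefore April 7 (6 days later).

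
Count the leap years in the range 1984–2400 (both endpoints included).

102

Multiples of 4 in [1984,2400]: 105.
Of those, multiples of 100: 5 (not leap unless ÷400).
Multiples of 400: 2.
Leap years = 105 − 5 + 2 = 102.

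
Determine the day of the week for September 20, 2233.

Friday

January 1, 2233 is a Tuesday.
Jan 1, 2233 → Feb 1, 2233: 31 days (January has 31).
Feb 1, 2233 → Mar 1, 2233: 28 days (February has 28).
Mar 1, 2233 → Apr 1, 2233: 31 days (March has 31).
Apr 1, 2233 → May 1, 2233: 30 days (April has 30).
May 1, 2233 → Jun 1, 2233: 31 days (May has 31).
Jun 1, 2233 → Jul 1, 2233: 30 days (June has 30).
Jul 1, 2233 → Aug 1, 2233: 31 days (July has 31).
Aug 1, 2233 → Sep 1, 2233: 31 days (August has 31).
Sep 1, 2233 → Sep 20, 2233: 19 days.
Total: 262 days.
262 mod 7 = 3, so Tuesday + 3 = Friday.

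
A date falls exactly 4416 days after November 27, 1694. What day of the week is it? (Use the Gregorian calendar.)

First find the weekday of Nov 27, 1694. Doomsday rule: the anchor day for the 1600s is Tuesday. For year 94: 94÷12 = 7 r 10, and 10÷4 = 2, so 7+10+2 = 19.
Tuesday + 19 ≡ Sunday — that's 1694's doomsday.
In November the doomsday date is Nov 7.
Nov 27 is 20 days after Nov 7; 20 mod 7 = 6, so Sunday + 6 = Saturday.
4416 mod 7 = 6, so 4416 days after a Saturday is Saturday + 6 = Friday.

Friday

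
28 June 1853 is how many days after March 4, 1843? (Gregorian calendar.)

3769

Mar 4, 1843 → Mar 4, 1844: 366 days (Feb 29, 1844 is in that span).
Mar 4, 1844 → Mar 4, 1845: 365 days.
Mar 4, 1845 → Mar 4, 1846: 365 days.
Mar 4, 1846 → Mar 4, 1847: 365 days.
Mar 4, 1847 → Mar 4, 1848: 366 days (Feb 29, 1848 is in that span).
Mar 4, 1848 → Mar 4, 1849: 365 days.
Mar 4, 1849 → Mar 4, 1850: 365 days.
Mar 4, 1850 → Mar 4, 1851: 365 days.
Mar 4, 1851 → Mar 4, 1852: 366 days (Feb 29, 1852 is in that span).
Mar 4, 1852 → Mar 4, 1853: 365 days.
Mar 4, 1853 → Apr 4, 1853: 31 days (March has 31).
Apr 4, 1853 → May 4, 1853: 30 days (April has 30).
May 4, 1853 → Jun 4, 1853: 31 days (May has 31).
Jun 4, 1853 → Jun 28, 1853: 24 days.
Total: 3769 days.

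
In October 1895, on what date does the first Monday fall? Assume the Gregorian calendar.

October 7, 1895

October 1, 1895 is a Tuesday.
The first Monday is therefore October 7 (6 days later).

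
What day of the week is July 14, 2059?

Doomsday rule: the anchor day for the 2000s is Tuesday. For year 59: 59÷12 = 4 r 11, and 11÷4 = 2, so 4+11+2 = 17.
Tuesday + 17 ≡ Friday — that's 2059's doomsday.
In July the doomsday date is Jul 11.
Jul 14 is 3 days after Jul 11; 3 mod 7 = 3, so Friday + 3 = Monday.

Monday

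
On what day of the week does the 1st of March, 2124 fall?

Doomsday rule: the anchor day for the 2100s is Sunday. For year 24: 24÷12 = 2 r 0, and 0÷4 = 0, so 2+0+0 = 2.
Sunday + 2 ≡ Tuesday — that's 2124's doomsday.
In March the doomsday date is Mar 14.
Mar 1 is 13 days before Mar 14; 13 mod 7 = 6, so Tuesday − 6 = Wednesday.

Wednesday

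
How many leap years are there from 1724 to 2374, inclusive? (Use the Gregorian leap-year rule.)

Multiples of 4 in [1724,2374]: 163.
Of those, multiples of 100: 6 (not leap unless ÷400).
Multiples of 400: 1.
Leap years = 163 − 6 + 1 = 158.

158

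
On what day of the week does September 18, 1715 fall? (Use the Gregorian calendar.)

Doomsday rule: the anchor day for the 1700s is Sunday. For year 15: 15÷12 = 1 r 3, and 3÷4 = 0, so 1+3+0 = 4.
Sunday + 4 ≡ Thursday — that's 1715's doomsday.
In September the doomsday date is Sep 5.
Sep 18 is 13 days after Sep 5; 13 mod 7 = 6, so Thursday + 6 = Wednesday.

Wednesday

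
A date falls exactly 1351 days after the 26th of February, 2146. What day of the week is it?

Saturday

First find the weekday of Feb 26, 2146. Doomsday rule: the anchor day for the 2100s is Sunday. For year 46: 46÷12 = 3 r 10, and 10÷4 = 2, so 3+10+2 = 15.
Sunday + 15 ≡ Monday — that's 2146's doomsday.
In February the doomsday date is Feb 28 (2146 is not a leap year).
Feb 26 is 2 days before Feb 28; 2 mod 7 = 2, so Monday − 2 = Saturday.
1351 mod 7 = 0, so 1351 days after a Saturday is Saturday + 0 = Saturday.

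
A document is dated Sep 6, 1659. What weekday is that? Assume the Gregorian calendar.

Saturday

Doomsday rule: the anchor day for the 1600s is Tuesday. For year 59: 59÷12 = 4 r 11, and 11÷4 = 2, so 4+11+2 = 17.
Tuesday + 17 ≡ Friday — that's 1659's doomsday.
In September the doomsday date is Sep 5.
Sep 6 is 1 day after Sep 5; 1 mod 7 = 1, so Friday + 1 = Saturday.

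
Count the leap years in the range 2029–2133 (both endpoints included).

Multiples of 4 in [2029,2133]: 26.
Of those, multiples of 100: 1 (not leap unless ÷400).
Multiples of 400: 0.
Leap years = 26 − 1 + 0 = 25.

25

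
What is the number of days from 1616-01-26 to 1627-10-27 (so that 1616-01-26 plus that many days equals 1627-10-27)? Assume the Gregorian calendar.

Jan 26, 1616 → Jan 26, 1617: 366 days (Feb 29, 1616 is in that span).
Jan 26, 1617 → Jan 26, 1618: 365 days.
Jan 26, 1618 → Jan 26, 1619: 365 days.
Jan 26, 1619 → Jan 26, 1620: 365 days.
Jan 26, 1620 → Jan 26, 1621: 366 days (Feb 29, 1620 is in that span).
Jan 26, 1621 → Jan 26, 1622: 365 days.
Jan 26, 1622 → Jan 26, 1623: 365 days.
Jan 26, 1623 → Jan 26, 1624: 365 days.
Jan 26, 1624 → Jan 26, 1625: 366 days (Feb 29, 1624 is in that span).
Jan 26, 1625 → Jan 26, 1626: 365 days.
Jan 26, 1626 → Jan 26, 1627: 365 days.
Jan 26, 1627 → Feb 26, 1627: 31 days (January has 31).
Feb 26, 1627 → Mar 26, 1627: 28 days (February has 28).
Mar 26, 1627 → Apr 26, 1627: 31 days (March has 31).
Apr 26, 1627 → May 26, 1627: 30 days (April has 30).
May 26, 1627 → Jun 26, 1627: 31 days (May has 31).
Jun 26, 1627 → Jul 26, 1627: 30 days (June has 30).
Jul 26, 1627 → Aug 26, 1627: 31 days (July has 31).
Aug 26, 1627 → Sep 26, 1627: 31 days (August has 31).
Sep 26, 1627 → Oct 26, 1627: 30 days (September has 30).
Oct 26, 1627 → Oct 27, 1627: 1 days.
Total: 4292 days.

4292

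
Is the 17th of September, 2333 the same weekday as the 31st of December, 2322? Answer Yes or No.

From Dec 31, 2322 to Sep 17, 2333 is 3913 days.
3913 mod 7 = 0, so they are the same weekday.
(Dec 31, 2322 is a Sunday; Sep 17, 2333 is a Sunday.)

Yes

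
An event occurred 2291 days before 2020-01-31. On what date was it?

−365 (one year) → Jan 31, 2019 (1926 left).
−365 (one year) → Jan 31, 2018 (1561 left).
−365 (one year) → Jan 31, 2017 (1196 left).
−366 (one year; includes Feb 29, 2016) → Jan 31, 2016 (830 left).
−365 (one year) → Jan 31, 2015 (465 left).
−365 (one year) → Jan 31, 2014 (100 left).
−31 → Dec 31, 2013 (end of Dec, 31 days; 69 left).
−31 → Nov 30, 2013 (end of Nov, 30 days; 38 left).
−30 → Oct 31, 2013 (end of Oct, 31 days; 8 left).
−8 → Oct 23, 2013.

October 23, 2013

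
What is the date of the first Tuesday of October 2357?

October 1, 2357

October 1, 2357 is a Tuesday.
The first Tuesday is therefore October 1 (same day).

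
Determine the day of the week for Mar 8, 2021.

Monday

Doomsday rule: the anchor day for the 2000s is Tuesday. For year 21: 21÷12 = 1 r 9, and 9÷4 = 2, so 1+9+2 = 12.
Tuesday + 12 ≡ Sunday — that's 2021's doomsday.
In March the doomsday date is Mar 14.
Mar 8 is 6 days before Mar 14; 6 mod 7 = 6, so Sunday − 6 = Monday.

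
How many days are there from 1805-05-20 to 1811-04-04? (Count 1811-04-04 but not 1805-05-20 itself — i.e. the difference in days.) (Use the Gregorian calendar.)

2145

May 20, 1805 → May 20, 1806: 365 days.
May 20, 1806 → May 20, 1807: 365 days.
May 20, 1807 → May 20, 1808: 366 days (Feb 29, 1808 is in that span).
May 20, 1808 → May 20, 1809: 365 days.
May 20, 1809 → May 20, 1810: 365 days.
May 20, 1810 → Jun 20, 1810: 31 days (May has 31).
Jun 20, 1810 → Jul 20, 1810: 30 days (June has 30).
Jul 20, 1810 → Aug 20, 1810: 31 days (July has 31).
Aug 20, 1810 → Sep 20, 1810: 31 days (August has 31).
Sep 20, 1810 → Oct 20, 1810: 30 days (September has 30).
Oct 20, 1810 → Nov 20, 1810: 31 days (October has 31).
Nov 20, 1810 → Dec 20, 1810: 30 days (November has 30).
Dec 20, 1810 → Jan 20, 1811: 31 days (December has 31).
Jan 20, 1811 → Feb 20, 1811: 31 days (January has 31).
Feb 20, 1811 → Mar 20, 1811: 28 days (February has 28).
Mar 20, 1811 → Apr 4, 1811: 15 days.
Total: 2145 days.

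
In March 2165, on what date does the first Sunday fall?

March 1, 2165 is a Friday.
The first Sunday is therefore March 3 (2 days later).

March 3, 2165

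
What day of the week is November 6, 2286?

Doomsday rule: the anchor day for the 2200s is Friday. For year 86: 86÷12 = 7 r 2, and 2÷4 = 0, so 7+2+0 = 9.
Friday + 9 ≡ Sunday — that's 2286's doomsday.
In November the doomsday date is Nov 7.
Nov 6 is 1 day before Nov 7; 1 mod 7 = 1, so Sunday − 1 = Saturday.

Saturday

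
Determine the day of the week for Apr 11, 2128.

Sunday

Doomsday rule: the anchor day for the 2100s is Sunday. For year 28: 28÷12 = 2 r 4, and 4÷4 = 1, so 2+4+1 = 7.
Sunday + 7 ≡ Sunday — that's 2128's doomsday.
In April the doomsday date is Apr 4.
Apr 11 is 7 days after Apr 4; 7 mod 7 = 0, so Sunday + 0 = Sunday.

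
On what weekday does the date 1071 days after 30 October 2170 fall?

First find the weekday of Oct 30, 2170. Doomsday rule: the anchor day for the 2100s is Sunday. For year 70: 70÷12 = 5 r 10, and 10÷4 = 2, so 5+10+2 = 17.
Sunday + 17 ≡ Wednesday — that's 2170's doomsday.
In October the doomsday date is Oct 10.
Oct 30 is 20 days after Oct 10; 20 mod 7 = 6, so Wednesday + 6 = Tuesday.
1071 mod 7 = 0, so 1071 days after a Tuesday is Tuesday + 0 = Tuesday.

Tuesday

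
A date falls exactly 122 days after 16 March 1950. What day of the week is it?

Sunday

First find the weekday of Mar 16, 1950. Doomsday rule: the anchor day for the 1900s is Wednesday. For year 50: 50÷12 = 4 r 2, and 2÷4 = 0, so 4+2+0 = 6.
Wednesday + 6 ≡ Tuesday — that's 1950's doomsday.
In March the doomsday date is Mar 14.
Mar 16 is 2 days after Mar 14; 2 mod 7 = 2, so Tuesday + 2 = Thursday.
122 mod 7 = 3, so 122 days after a Thursday is Thursday + 3 = Sunday.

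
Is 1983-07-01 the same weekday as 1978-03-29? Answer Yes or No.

From Mar 29, 1978 to Jul 1, 1983 is 1920 days.
1920 mod 7 = 2, so they are different weekdays.
(Mar 29, 1978 is a Wednesday; Jul 1, 1983 is a Friday.)

No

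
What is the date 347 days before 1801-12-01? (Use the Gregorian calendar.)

−1 → Nov 30, 1801 (end of Nov, 30 days; 346 left).
−30 → Oct 31, 1801 (end of Oct, 31 days; 316 left).
−31 → Sep 30, 1801 (end of Sep, 30 days; 285 left).
−30 → Aug 31, 1801 (end of Aug, 31 days; 255 left).
−31 → Jul 31, 1801 (end of Jul, 31 days; 224 left).
−31 → Jun 30, 1801 (end of Jun, 30 days; 193 left).
−30 → May 31, 1801 (end of May, 31 days; 163 left).
−31 → Apr 30, 1801 (end of Apr, 30 days; 132 left).
−30 → Mar 31, 1801 (end of Mar, 31 days; 102 left).
−31 → Feb 28, 1801 (end of Feb, 28 days; 71 left).
−28 → Jan 31, 1801 (end of Jan, 31 days; 43 left).
−31 → Dec 31, 1800 (end of Dec, 31 days; 12 left).
−12 → Dec 19, 1800.

December 19, 1800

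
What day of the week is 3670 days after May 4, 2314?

Wednesday

First find the weekday of May 4, 2314. Doomsday rule: the anchor day for the 2300s is Wednesday. For year 14: 14÷12 = 1 r 2, and 2÷4 = 0, so 1+2+0 = 3.
Wednesday + 3 ≡ Saturday — that's 2314's doomsday.
In May the doomsday date is May 9.
May 4 is 5 days before May 9; 5 mod 7 = 5, so Saturday − 5 = Monday.
3670 mod 7 = 2, so 3670 days after a Monday is Monday + 2 = Wednesday.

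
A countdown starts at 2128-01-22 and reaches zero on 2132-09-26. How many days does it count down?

1709

Jan 22, 2128 → Jan 22, 2129: 366 days (Feb 29, 2128 is in that span).
Jan 22, 2129 → Jan 22, 2130: 365 days.
Jan 22, 2130 → Jan 22, 2131: 365 days.
Jan 22, 2131 → Jan 22, 2132: 365 days.
Jan 22, 2132 → Feb 22, 2132: 31 days (January has 31).
Feb 22, 2132 → Mar 22, 2132: 29 days (February has 29).
Mar 22, 2132 → Apr 22, 2132: 31 days (March has 31).
Apr 22, 2132 → May 22, 2132: 30 days (April has 30).
May 22, 2132 → Jun 22, 2132: 31 days (May has 31).
Jun 22, 2132 → Jul 22, 2132: 30 days (June has 30).
Jul 22, 2132 → Aug 22, 2132: 31 days (July has 31).
Aug 22, 2132 → Sep 22, 2132: 31 days (August has 31).
Sep 22, 2132 → Sep 26, 2132: 4 days.
Total: 1709 days.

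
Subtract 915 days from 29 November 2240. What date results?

−366 (one year; includes Feb 29, 2240) → Nov 29, 2239 (549 left).
−365 (one year) → Nov 29, 2238 (184 left).
−29 → Oct 31, 2238 (end of Oct, 31 days; 155 left).
−31 → Sep 30, 2238 (end of Sep, 30 days; 124 left).
−30 → Aug 31, 2238 (end of Aug, 31 days; 94 left).
−31 → Jul 31, 2238 (end of Jul, 31 days; 63 left).
−31 → Jun 30, 2238 (end of Jun, 30 days; 32 left).
−30 → May 31, 2238 (end of May, 31 days; 2 left).
−2 → May 29, 2238.

May 29, 2238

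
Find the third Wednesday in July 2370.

July 1, 2370 is a Wednesday.
The first Wednesday is therefore July 1 (same day).
The third Wednesday is 1 + 2×7 = July 15.

July 15, 2370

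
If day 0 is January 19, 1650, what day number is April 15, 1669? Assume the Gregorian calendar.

7026

Jan 19, 1650 → Jan 19, 1651: 365 days.
Jan 19, 1651 → Jan 19, 1652: 365 days.
Jan 19, 1652 → Jan 19, 1653: 366 days (Feb 29, 1652 is in that span).
Jan 19, 1653 → Jan 19, 1654: 365 days.
Jan 19, 1654 → Jan 19, 1655: 365 days.
Jan 19, 1655 → Jan 19, 1656: 365 days.
Jan 19, 1656 → Jan 19, 1657: 366 days (Feb 29, 1656 is in that span).
Jan 19, 1657 → Jan 19, 1658: 365 days.
Jan 19, 1658 → Jan 19, 1659: 365 days.
Jan 19, 1659 → Jan 19, 1660: 365 days.
Jan 19, 1660 → Jan 19, 1661: 366 days (Feb 29, 1660 is in that span).
Jan 19, 1661 → Jan 19, 1662: 365 days.
Jan 19, 1662 → Jan 19, 1663: 365 days.
Jan 19, 1663 → Jan 19, 1664: 365 days.
Jan 19, 1664 → Jan 19, 1665: 366 days (Feb 29, 1664 is in that span).
Jan 19, 1665 → Jan 19, 1666: 365 days.
Jan 19, 1666 → Jan 19, 1667: 365 days.
Jan 19, 1667 → Jan 19, 1668: 365 days.
Jan 19, 1668 → Jan 19, 1669: 366 days (Feb 29, 1668 is in that span).
Jan 19, 1669 → Feb 19, 1669: 31 days (January has 31).
Feb 19, 1669 → Mar 19, 1669: 28 days (February has 28).
Mar 19, 1669 → Apr 15, 1669: 27 days.
Total: 7026 days.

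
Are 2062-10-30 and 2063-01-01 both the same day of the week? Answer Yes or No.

From Oct 30, 2062 to Jan 1, 2063 is 63 days.
63 mod 7 = 0, so they are the same weekday.
(Oct 30, 2062 is a Monday; Jan 1, 2063 is a Monday.)

Yes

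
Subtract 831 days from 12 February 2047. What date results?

November 3, 2044

−365 (one year) → Feb 12, 2046 (466 left).
−365 (one year) → Feb 12, 2045 (101 left).
−12 → Jan 31, 2045 (end of Jan, 31 days; 89 left).
−31 → Dec 31, 2044 (end of Dec, 31 days; 58 left).
−31 → Nov 30, 2044 (end of Nov, 30 days; 27 left).
−27 → Nov 3, 2044.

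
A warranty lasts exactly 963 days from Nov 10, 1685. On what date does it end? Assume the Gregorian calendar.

June 30, 1688

+365 (one year) → Nov 10, 1686 (598 left).
+365 (one year) → Nov 10, 1687 (233 left).
Nov has 30 days: +21 → Dec 1, 1687 (212 left).
Dec has 31 days: +31 → Jan 1, 1688 (181 left).
Jan has 31 days: +31 → Feb 1, 1688 (150 left).
Feb has 29 days: +29 → Mar 1, 1688 (121 left).
Mar has 31 days: +31 → Apr 1, 1688 (90 left).
Apr has 30 days: +30 → May 1, 1688 (60 left).
May has 31 days: +31 → Jun 1, 1688 (29 left).
+29 → Jun 30, 1688.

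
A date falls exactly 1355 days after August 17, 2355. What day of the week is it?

Sunday

First find the weekday of Aug 17, 2355. Doomsday rule: the anchor day for the 2300s is Wednesday. For year 55: 55÷12 = 4 r 7, and 7÷4 = 1, so 4+7+1 = 12.
Wednesday + 12 ≡ Monday — that's 2355's doomsday.
In August the doomsday date is Aug 8.
Aug 17 is 9 days after Aug 8; 9 mod 7 = 2, so Monday + 2 = Wednesday.
1355 mod 7 = 4, so 1355 days after a Wednesday is Wednesday + 4 = Sunday.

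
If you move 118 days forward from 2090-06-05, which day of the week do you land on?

Sunday

Jun 5, 2090 is a Monday.
118 mod 7 = 6, so 118 days after a Monday is Monday + 6 = Sunday.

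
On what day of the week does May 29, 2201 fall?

Friday

Doomsday rule: the anchor day for the 2200s is Friday. For year 01: 1÷12 = 0 r 1, and 1÷4 = 0, so 0+1+0 = 1.
Friday + 1 ≡ Saturday — that's 2201's doomsday.
In May the doomsday date is May 9.
May 29 is 20 days after May 9; 20 mod 7 = 6, so Saturday + 6 = Friday.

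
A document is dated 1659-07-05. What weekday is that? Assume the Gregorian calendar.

Doomsday rule: the anchor day for the 1600s is Tuesday. For year 59: 59÷12 = 4 r 11, and 11÷4 = 2, so 4+11+2 = 17.
Tuesday + 17 ≡ Friday — that's 1659's doomsday.
In July the doomsday date is Jul 11.
Jul 5 is 6 days before Jul 11; 6 mod 7 = 6, so Friday − 6 = Saturday.

Saturday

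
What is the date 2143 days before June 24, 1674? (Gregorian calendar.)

August 11, 1668

−365 (one year) → Jun 24, 1673 (1778 left).
−365 (one year) → Jun 24, 1672 (1413 left).
−366 (one year; includes Feb 29, 1672) → Jun 24, 1671 (1047 left).
−365 (one year) → Jun 24, 1670 (682 left).
−365 (one year) → Jun 24, 1669 (317 left).
−24 → May 31, 1669 (end of May, 31 days; 293 left).
−31 → Apr 30, 1669 (end of Apr, 30 days; 262 left).
−30 → Mar 31, 1669 (end of Mar, 31 days; 232 left).
−31 → Feb 28, 1669 (end of Feb, 28 days; 201 left).
−28 → Jan 31, 1669 (end of Jan, 31 days; 173 left).
−31 → Dec 31, 1668 (end of Dec, 31 days; 142 left).
−31 → Nov 30, 1668 (end of Nov, 30 days; 111 left).
−30 → Oct 31, 1668 (end of Oct, 31 days; 81 left).
−31 → Sep 30, 1668 (end of Sep, 30 days; 50 left).
−30 → Aug 31, 1668 (end of Aug, 31 days; 20 left).
−20 → Aug 11, 1668.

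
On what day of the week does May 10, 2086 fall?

Friday

January 1, 2086 is a Tuesday.
Jan 1, 2086 → Feb 1, 2086: 31 days (January has 31).
Feb 1, 2086 → Mar 1, 2086: 28 days (February has 28).
Mar 1, 2086 → Apr 1, 2086: 31 days (March has 31).
Apr 1, 2086 → May 1, 2086: 30 days (April has 30).
May 1, 2086 → May 10, 2086: 9 days.
Total: 129 days.
129 mod 7 = 3, so Tuesday + 3 = Friday.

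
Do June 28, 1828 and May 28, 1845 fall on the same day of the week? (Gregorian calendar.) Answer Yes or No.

From Jun 28, 1828 to May 28, 1845 is 6178 days.
6178 mod 7 = 4, so they are different weekdays.
(Jun 28, 1828 is a Saturday; May 28, 1845 is a Wednesday.)

No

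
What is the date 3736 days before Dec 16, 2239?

September 23, 2229

−365 (one year) → Dec 16, 2238 (3371 left).
−365 (one year) → Dec 16, 2237 (3006 left).
−365 (one year) → Dec 16, 2236 (2641 left).
−366 (one year; includes Feb 29, 2236) → Dec 16, 2235 (2275 left).
−365 (one year) → Dec 16, 2234 (1910 left).
−365 (one year) → Dec 16, 2233 (1545 left).
−365 (one year) → Dec 16, 2232 (1180 left).
−366 (one year; includes Feb 29, 2232) → Dec 16, 2231 (814 left).
−365 (one year) → Dec 16, 2230 (449 left).
−365 (one year) → Dec 16, 2229 (84 left).
−16 → Nov 30, 2229 (end of Nov, 30 days; 68 left).
−30 → Oct 31, 2229 (end of Oct, 31 days; 38 left).
−31 → Sep 30, 2229 (end of Sep, 30 days; 7 left).
−7 → Sep 23, 2229.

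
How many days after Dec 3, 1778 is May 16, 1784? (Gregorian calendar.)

1991

Dec 3, 1778 → Dec 3, 1779: 365 days.
Dec 3, 1779 → Dec 3, 1780: 366 days (Feb 29, 1780 is in that span).
Dec 3, 1780 → Dec 3, 1781: 365 days.
Dec 3, 1781 → Dec 3, 1782: 365 days.
Dec 3, 1782 → Dec 3, 1783: 365 days.
Dec 3, 1783 → Jan 3, 1784: 31 days (December has 31).
Jan 3, 1784 → Feb 3, 1784: 31 days (January has 31).
Feb 3, 1784 → Mar 3, 1784: 29 days (February has 29).
Mar 3, 1784 → Apr 3, 1784: 31 days (March has 31).
Apr 3, 1784 → May 3, 1784: 30 days (April has 30).
May 3, 1784 → May 16, 1784: 13 days.
Total: 1991 days.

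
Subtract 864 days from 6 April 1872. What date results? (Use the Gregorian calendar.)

−366 (one year; includes Feb 29, 1872) → Apr 6, 1871 (498 left).
−365 (one year) → Apr 6, 1870 (133 left).
−6 → Mar 31, 1870 (end of Mar, 31 days; 127 left).
−31 → Feb 28, 1870 (end of Feb, 28 days; 96 left).
−28 → Jan 31, 1870 (end of Jan, 31 days; 68 left).
−31 → Dec 31, 1869 (end of Dec, 31 days; 37 left).
−31 → Nov 30, 1869 (end of Nov, 30 days; 6 left).
−6 → Nov 24, 1869.

November 24, 1869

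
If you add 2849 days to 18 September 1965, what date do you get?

July 7, 1973

+365 (one year) → Sep 18, 1966 (2484 left).
+365 (one year) → Sep 18, 1967 (2119 left).
+366 (one year; includes Feb 29, 1968) → Sep 18, 1968 (1753 left).
+365 (one year) → Sep 18, 1969 (1388 left).
+365 (one year) → Sep 18, 1970 (1023 left).
+365 (one year) → Sep 18, 1971 (658 left).
+366 (one year; includes Feb 29, 1972) → Sep 18, 1972 (292 left).
Sep has 30 days: +13 → Oct 1, 1972 (279 left).
Oct has 31 days: +31 → Nov 1, 1972 (248 left).
Nov has 30 days: +30 → Dec 1, 1972 (218 left).
Dec has 31 days: +31 → Jan 1, 1973 (187 left).
Jan has 31 days: +31 → Feb 1, 1973 (156 left).
Feb has 28 days: +28 → Mar 1, 1973 (128 left).
Mar has 31 days: +31 → Apr 1, 1973 (97 left).
Apr has 30 days: +30 → May 1, 1973 (67 left).
May has 31 days: +31 → Jun 1, 1973 (36 left).
Jun has 30 days: +30 → Jul 1, 1973 (6 left).
+6 → Jul 7, 1973.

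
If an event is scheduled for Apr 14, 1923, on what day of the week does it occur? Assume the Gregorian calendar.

Doomsday rule: the anchor day for the 1900s is Wednesday. For year 23: 23÷12 = 1 r 11, and 11÷4 = 2, so 1+11+2 = 14.
Wednesday + 14 ≡ Wednesday — that's 1923's doomsday.
In April the doomsday date is Apr 4.
Apr 14 is 10 days after Apr 4; 10 mod 7 = 3, so Wednesday + 3 = Saturday.

Saturday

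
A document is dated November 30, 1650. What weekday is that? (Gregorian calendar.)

Wednesday

Doomsday rule: the anchor day for the 1600s is Tuesday. For year 50: 50÷12 = 4 r 2, and 2÷4 = 0, so 4+2+0 = 6.
Tuesday + 6 ≡ Monday — that's 1650's doomsday.
In November the doomsday date is Nov 7.
Nov 30 is 23 days after Nov 7; 23 mod 7 = 2, so Monday + 2 = Wednesday.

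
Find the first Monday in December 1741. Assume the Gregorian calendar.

December 4, 1741

December 1, 1741 is a Friday.
The first Monday is therefore December 4 (3 days later).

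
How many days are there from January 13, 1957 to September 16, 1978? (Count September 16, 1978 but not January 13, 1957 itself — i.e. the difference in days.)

7916

Jan 13, 1957 → Jan 13, 1958: 365 days.
Jan 13, 1958 → Jan 13, 1959: 365 days.
Jan 13, 1959 → Jan 13, 1960: 365 days.
Jan 13, 1960 → Jan 13, 1961: 366 days (Feb 29, 1960 is in that span).
Jan 13, 1961 → Jan 13, 1962: 365 days.
Jan 13, 1962 → Jan 13, 1963: 365 days.
Jan 13, 1963 → Jan 13, 1964: 365 days.
Jan 13, 1964 → Jan 13, 1965: 366 days (Feb 29, 1964 is in that span).
Jan 13, 1965 → Jan 13, 1966: 365 days.
Jan 13, 1966 → Jan 13, 1967: 365 days.
Jan 13, 1967 → Jan 13, 1968: 365 days.
Jan 13, 1968 → Jan 13, 1969: 366 days (Feb 29, 1968 is in that span).
Jan 13, 1969 → Jan 13, 1970: 365 days.
Jan 13, 1970 → Jan 13, 1971: 365 days.
Jan 13, 1971 → Jan 13, 1972: 365 days.
Jan 13, 1972 → Jan 13, 1973: 366 days (Feb 29, 1972 is in that span).
Jan 13, 1973 → Jan 13, 1974: 365 days.
Jan 13, 1974 → Jan 13, 1975: 365 days.
Jan 13, 1975 → Jan 13, 1976: 365 days.
Jan 13, 1976 → Jan 13, 1977: 366 days (Feb 29, 1976 is in that span).
Jan 13, 1977 → Jan 13, 1978: 365 days.
Jan 13, 1978 → Feb 13, 1978: 31 days (January has 31).
Feb 13, 1978 → Mar 13, 1978: 28 days (February has 28).
Mar 13, 1978 → Apr 13, 1978: 31 days (March has 31).
Apr 13, 1978 → May 13, 1978: 30 days (April has 30).
May 13, 1978 → Jun 13, 1978: 31 days (May has 31).
Jun 13, 1978 → Jul 13, 1978: 30 days (June has 30).
Jul 13, 1978 → Aug 13, 1978: 31 days (July has 31).
Aug 13, 1978 → Sep 13, 1978: 31 days (August has 31).
Sep 13, 1978 → Sep 16, 1978: 3 days.
Total: 7916 days.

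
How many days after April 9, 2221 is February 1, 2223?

663

Apr 9, 2221 → Apr 9, 2222: 365 days.
Apr 9, 2222 → May 9, 2222: 30 days (April has 30).
May 9, 2222 → Jun 9, 2222: 31 days (May has 31).
Jun 9, 2222 → Jul 9, 2222: 30 days (June has 30).
Jul 9, 2222 → Aug 9, 2222: 31 days (July has 31).
Aug 9, 2222 → Sep 9, 2222: 31 days (August has 31).
Sep 9, 2222 → Oct 9, 2222: 30 days (September has 30).
Oct 9, 2222 → Nov 9, 2222: 31 days (October has 31).
Nov 9, 2222 → Dec 9, 2222: 30 days (November has 30).
Dec 9, 2222 → Jan 9, 2223: 31 days (December has 31).
Jan 9, 2223 → Feb 1, 2223: 23 days.
Total: 663 days.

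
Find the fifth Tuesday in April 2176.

April 1, 2176 is a Monday.
The first Tuesday is therefore April 2 (1 days later).
The fifth Tuesday is 2 + 4×7 = April 30.

April 30, 2176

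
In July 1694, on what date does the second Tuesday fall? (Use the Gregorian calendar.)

July 1, 1694 is a Thursday.
The first Tuesday is therefore July 6 (5 days later).
The second Tuesday is 6 + 1×7 = July 13.

July 13, 1694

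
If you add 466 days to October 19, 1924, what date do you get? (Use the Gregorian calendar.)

+365 (one year) → Oct 19, 1925 (101 left).
Oct has 31 days: +13 → Nov 1, 1925 (88 left).
Nov has 30 days: +30 → Dec 1, 1925 (58 left).
Dec has 31 days: +31 → Jan 1, 1926 (27 left).
+27 → Jan 28, 1926.

January 28, 1926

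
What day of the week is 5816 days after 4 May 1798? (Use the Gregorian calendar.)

Thursday

First find the weekday of May 4, 1798. Doomsday rule: the anchor day for the 1700s is Sunday. For year 98: 98÷12 = 8 r 2, and 2÷4 = 0, so 8+2+0 = 10.
Sunday + 10 ≡ Wednesday — that's 1798's doomsday.
In May the doomsday date is May 9.
May 4 is 5 days before May 9; 5 mod 7 = 5, so Wednesday − 5 = Friday.
5816 mod 7 = 6, so 5816 days after a Friday is Friday + 6 = Thursday.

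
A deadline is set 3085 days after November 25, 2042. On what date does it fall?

+365 (one year) → Nov 25, 2043 (2720 left).
+366 (one year; includes Feb 29, 2044) → Nov 25, 2044 (2354 left).
+365 (one year) → Nov 25, 2045 (1989 left).
+365 (one year) → Nov 25, 2046 (1624 left).
+365 (one year) → Nov 25, 2047 (1259 left).
+366 (one year; includes Feb 29, 2048) → Nov 25, 2048 (893 left).
+365 (one year) → Nov 25, 2049 (528 left).
+365 (one year) → Nov 25, 2050 (163 left).
Nov has 30 days: +6 → Dec 1, 2050 (157 left).
Dec has 31 days: +31 → Jan 1, 2051 (126 left).
Jan has 31 days: +31 → Feb 1, 2051 (95 left).
Feb has 28 days: +28 → Mar 1, 2051 (67 left).
Mar has 31 days: +31 → Apr 1, 2051 (36 left).
Apr has 30 days: +30 → May 1, 2051 (6 left).
+6 → May 7, 2051.

May 7, 2051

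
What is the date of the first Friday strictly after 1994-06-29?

Jun 29, 1994 is a Wednesday.
From Wednesday to the next Friday is 2 days.
Jun 29, 1994 + 2 = Jul 1, 1994.

July 1, 1994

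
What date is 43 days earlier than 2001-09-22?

August 10, 2001

−22 → Aug 31, 2001 (end of Aug, 31 days; 21 left).
−21 → Aug 10, 2001.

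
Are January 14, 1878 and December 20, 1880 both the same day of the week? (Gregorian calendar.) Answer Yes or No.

Yes

From Jan 14, 1878 to Dec 20, 1880 is 1071 days.
1071 mod 7 = 0, so they are the same weekday.
(Jan 14, 1878 is a Monday; Dec 20, 1880 is a Monday.)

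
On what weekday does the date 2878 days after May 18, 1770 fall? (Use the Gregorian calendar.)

First find the weekday of May 18, 1770. Doomsday rule: the anchor day for the 1700s is Sunday. For year 70: 70÷12 = 5 r 10, and 10÷4 = 2, so 5+10+2 = 17.
Sunday + 17 ≡ Wednesday — that's 1770's doomsday.
In May the doomsday date is May 9.
May 18 is 9 days after May 9; 9 mod 7 = 2, so Wednesday + 2 = Friday.
2878 mod 7 = 1, so 2878 days after a Friday is Friday + 1 = Saturday.

Saturday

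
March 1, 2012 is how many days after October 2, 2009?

881

Oct 2, 2009 → Oct 2, 2010: 365 days.
Oct 2, 2010 → Oct 2, 2011: 365 days.
Oct 2, 2011 → Nov 2, 2011: 31 days (October has 31).
Nov 2, 2011 → Dec 2, 2011: 30 days (November has 30).
Dec 2, 2011 → Jan 2, 2012: 31 days (December has 31).
Jan 2, 2012 → Feb 2, 2012: 31 days (January has 31).
Feb 2, 2012 → Mar 1, 2012: 28 days.
Total: 881 days.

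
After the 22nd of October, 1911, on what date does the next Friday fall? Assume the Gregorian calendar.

October 27, 1911

Oct 22, 1911 is a Sunday.
From Sunday to the next Friday is 5 days.
Oct 22, 1911 + 5 = Oct 27, 1911.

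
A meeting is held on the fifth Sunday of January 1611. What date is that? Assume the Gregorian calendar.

January 1, 1611 is a Saturday.
The first Sunday is therefore January 2 (1 days later).
The fifth Sunday is 2 + 4×7 = January 30.

January 30, 1611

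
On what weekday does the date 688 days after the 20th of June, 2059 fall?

Sunday

Jun 20, 2059 is a Friday.
688 mod 7 = 2, so 688 days after a Friday is Friday + 2 = Sunday.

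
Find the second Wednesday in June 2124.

June 14, 2124

June 1, 2124 is a Thursday.
The first Wednesday is therefore June 7 (6 days later).
The second Wednesday is 7 + 1×7 = June 14.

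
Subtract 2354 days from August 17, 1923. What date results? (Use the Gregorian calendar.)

March 7, 1917

−365 (one year) → Aug 17, 1922 (1989 left).
−365 (one year) → Aug 17, 1921 (1624 left).
−365 (one year) → Aug 17, 1920 (1259 left).
−366 (one year; includes Feb 29, 1920) → Aug 17, 1919 (893 left).
−365 (one year) → Aug 17, 1918 (528 left).
−365 (one year) → Aug 17, 1917 (163 left).
−17 → Jul 31, 1917 (end of Jul, 31 days; 146 left).
−31 → Jun 30, 1917 (end of Jun, 30 days; 115 left).
−30 → May 31, 1917 (end of May, 31 days; 85 left).
−31 → Apr 30, 1917 (end of Apr, 30 days; 54 left).
−30 → Mar 31, 1917 (end of Mar, 31 days; 24 left).
−24 → Mar 7, 1917.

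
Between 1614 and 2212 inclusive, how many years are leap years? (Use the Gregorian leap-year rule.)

145

Multiples of 4 in [1614,2212]: 150.
Of those, multiples of 100: 6 (not leap unless ÷400).
Multiples of 400: 1.
Leap years = 150 − 6 + 1 = 145.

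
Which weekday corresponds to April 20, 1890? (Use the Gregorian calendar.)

Doomsday rule: the anchor day for the 1800s is Friday. For year 90: 90÷12 = 7 r 6, and 6÷4 = 1, so 7+6+1 = 14.
Friday + 14 ≡ Friday — that's 1890's doomsday.
In April the doomsday date is Apr 4.
Apr 20 is 16 days after Apr 4; 16 mod 7 = 2, so Friday + 2 = Sunday.

Sunday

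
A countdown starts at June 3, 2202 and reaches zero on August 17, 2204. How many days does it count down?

Jun 3, 2202 → Jun 3, 2203: 365 days.
Jun 3, 2203 → Jun 3, 2204: 366 days (Feb 29, 2204 is in that span).
Jun 3, 2204 → Jul 3, 2204: 30 days (June has 30).
Jul 3, 2204 → Aug 3, 2204: 31 days (July has 31).
Aug 3, 2204 → Aug 17, 2204: 14 days.
Total: 806 days.

806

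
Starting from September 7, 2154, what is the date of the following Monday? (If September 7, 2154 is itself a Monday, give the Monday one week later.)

Sep 7, 2154 is a Saturday.
From Saturday to the next Monday is 2 days.
Sep 7, 2154 + 2 = Sep 9, 2154.

September 9, 2154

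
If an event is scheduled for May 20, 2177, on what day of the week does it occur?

Doomsday rule: the anchor day for the 2100s is Sunday. For year 77: 77÷12 = 6 r 5, and 5÷4 = 1, so 6+5+1 = 12.
Sunday + 12 ≡ Friday — that's 2177's doomsday.
In May the doomsday date is May 9.
May 20 is 11 days after May 9; 11 mod 7 = 4, so Friday + 4 = Tuesday.

Tuesday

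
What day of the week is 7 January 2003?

January 1, 2003 is a Wednesday.
Jan 1, 2003 → Jan 7, 2003: 6 days.
Total: 6 days.
6 mod 7 = 6, so Wednesday + 6 = Tuesday.

Tuesday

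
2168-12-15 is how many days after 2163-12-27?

1815

Dec 27, 2163 → Dec 27, 2164: 366 days (Feb 29, 2164 is in that span).
Dec 27, 2164 → Dec 27, 2165: 365 days.
Dec 27, 2165 → Dec 27, 2166: 365 days.
Dec 27, 2166 → Dec 27, 2167: 365 days.
Dec 27, 2167 → Jan 27, 2168: 31 days (December has 31).
Jan 27, 2168 → Feb 27, 2168: 31 days (January has 31).
Feb 27, 2168 → Mar 27, 2168: 29 days (February has 29).
Mar 27, 2168 → Apr 27, 2168: 31 days (March has 31).
Apr 27, 2168 → May 27, 2168: 30 days (April has 30).
May 27, 2168 → Jun 27, 2168: 31 days (May has 31).
Jun 27, 2168 → Jul 27, 2168: 30 days (June has 30).
Jul 27, 2168 → Aug 27, 2168: 31 days (July has 31).
Aug 27, 2168 → Sep 27, 2168: 31 days (August has 31).
Sep 27, 2168 → Oct 27, 2168: 30 days (September has 30).
Oct 27, 2168 → Nov 27, 2168: 31 days (October has 31).
Nov 27, 2168 → Dec 15, 2168: 18 days.
Total: 1815 days.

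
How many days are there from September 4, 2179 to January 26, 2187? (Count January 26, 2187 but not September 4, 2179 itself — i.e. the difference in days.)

Sep 4, 2179 → Sep 4, 2180: 366 days (Feb 29, 2180 is in that span).
Sep 4, 2180 → Sep 4, 2181: 365 days.
Sep 4, 2181 → Sep 4, 2182: 365 days.
Sep 4, 2182 → Sep 4, 2183: 365 days.
Sep 4, 2183 → Sep 4, 2184: 366 days (Feb 29, 2184 is in that span).
Sep 4, 2184 → Sep 4, 2185: 365 days.
Sep 4, 2185 → Sep 4, 2186: 365 days.
Sep 4, 2186 → Oct 4, 2186: 30 days (September has 30).
Oct 4, 2186 → Nov 4, 2186: 31 days (October has 31).
Nov 4, 2186 → Dec 4, 2186: 30 days (November has 30).
Dec 4, 2186 → Jan 4, 2187: 31 days (December has 31).
Jan 4, 2187 → Jan 26, 2187: 22 days.
Total: 2701 days.

2701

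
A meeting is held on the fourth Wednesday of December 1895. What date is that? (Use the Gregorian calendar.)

December 1, 1895 is a Sunday.
The first Wednesday is therefore December 4 (3 days later).
The fourth Wednesday is 4 + 3×7 = December 25.

December 25, 1895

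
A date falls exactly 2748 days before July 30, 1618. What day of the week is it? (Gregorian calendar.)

Thursday

First find the weekday of Jul 30, 1618. Doomsday rule: the anchor day for the 1600s is Tuesday. For year 18: 18÷12 = 1 r 6, and 6÷4 = 1, so 1+6+1 = 8.
Tuesday + 8 ≡ Wednesday — that's 1618's doomsday.
In July the doomsday date is Jul 11.
Jul 30 is 19 days after Jul 11; 19 mod 7 = 5, so Wednesday + 5 = Monday.
2748 mod 7 = 4, so 2748 days before a Monday is Monday − 4 = Thursday.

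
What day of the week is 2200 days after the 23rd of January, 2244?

Thursday

First find the weekday of Jan 23, 2244. Doomsday rule: the anchor day for the 2200s is Friday. For year 44: 44÷12 = 3 r 8, and 8÷4 = 2, so 3+8+2 = 13.
Friday + 13 ≡ Thursday — that's 2244's doomsday.
In January the doomsday date is Jan 4 (2244 is a leap year (divisible by 4)).
Jan 23 is 19 days after Jan 4; 19 mod 7 = 5, so Thursday + 5 = Tuesday.
2200 mod 7 = 2, so 2200 days after a Tuesday is Tuesday + 2 = Thursday.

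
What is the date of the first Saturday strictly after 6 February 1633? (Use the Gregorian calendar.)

February 12, 1633

Feb 6, 1633 is a Sunday.
From Sunday to the next Saturday is 6 days.
Feb 6, 1633 + 6 = Feb 12, 1633.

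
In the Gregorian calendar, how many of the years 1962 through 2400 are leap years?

107

Multiples of 4 in [1962,2400]: 110.
Of those, multiples of 100: 5 (not leap unless ÷400).
Multiples of 400: 2.
Leap years = 110 − 5 + 2 = 107.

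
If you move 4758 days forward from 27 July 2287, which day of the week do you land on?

Monday

First find the weekday of Jul 27, 2287. Doomsday rule: the anchor day for the 2200s is Friday. For year 87: 87÷12 = 7 r 3, and 3÷4 = 0, so 7+3+0 = 10.
Friday + 10 ≡ Monday — that's 2287's doomsday.
In July the doomsday date is Jul 11.
Jul 27 is 16 days after Jul 11; 16 mod 7 = 2, so Monday + 2 = Wednesday.
4758 mod 7 = 5, so 4758 days after a Wednesday is Wednesday + 5 = Monday.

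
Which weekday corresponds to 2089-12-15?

Thursday

Doomsday rule: the anchor day for the 2000s is Tuesday. For year 89: 89÷12 = 7 r 5, and 5÷4 = 1, so 7+5+1 = 13.
Tuesday + 13 ≡ Monday — that's 2089's doomsday.
In December the doomsday date is Dec 12.
Dec 15 is 3 days after Dec 12; 3 mod 7 = 3, so Monday + 3 = Thursday.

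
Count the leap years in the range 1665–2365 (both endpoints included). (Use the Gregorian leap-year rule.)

169

Multiples of 4 in [1665,2365]: 175.
Of those, multiples of 100: 7 (not leap unless ÷400).
Multiples of 400: 1.
Leap years = 175 − 7 + 1 = 169.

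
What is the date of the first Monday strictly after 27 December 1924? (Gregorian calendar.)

December 29, 1924

Dec 27, 1924 is a Saturday.
From Saturday to the next Monday is 2 days.
Dec 27, 1924 + 2 = Dec 29, 1924.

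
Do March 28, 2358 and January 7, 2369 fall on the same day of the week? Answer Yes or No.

From Mar 28, 2358 to Jan 7, 2369 is 3938 days.
3938 mod 7 = 4, so they are different weekdays.
(Mar 28, 2358 is a Friday; Jan 7, 2369 is a Tuesday.)

No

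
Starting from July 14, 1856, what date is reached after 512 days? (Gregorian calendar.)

December 8, 1857

+365 (one year) → Jul 14, 1857 (147 left).
Jul has 31 days: +18 → Aug 1, 1857 (129 left).
Aug has 31 days: +31 → Sep 1, 1857 (98 left).
Sep has 30 days: +30 → Oct 1, 1857 (68 left).
Oct has 31 days: +31 → Nov 1, 1857 (37 left).
Nov has 30 days: +30 → Dec 1, 1857 (7 left).
+7 → Dec 8, 1857.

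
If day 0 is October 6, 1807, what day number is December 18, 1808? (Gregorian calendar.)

439

Oct 6, 1807 → Oct 6, 1808: 366 days (Feb 29, 1808 is in that span).
Oct 6, 1808 → Nov 6, 1808: 31 days (October has 31).
Nov 6, 1808 → Dec 6, 1808: 30 days (November has 30).
Dec 6, 1808 → Dec 18, 1808: 12 days.
Total: 439 days.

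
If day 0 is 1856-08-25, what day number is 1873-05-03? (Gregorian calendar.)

6095

Aug 25, 1856 → Aug 25, 1857: 365 days.
Aug 25, 1857 → Aug 25, 1858: 365 days.
Aug 25, 1858 → Aug 25, 1859: 365 days.
Aug 25, 1859 → Aug 25, 1860: 366 days (Feb 29, 1860 is in that span).
Aug 25, 1860 → Aug 25, 1861: 365 days.
Aug 25, 1861 → Aug 25, 1862: 365 days.
Aug 25, 1862 → Aug 25, 1863: 365 days.
Aug 25, 1863 → Aug 25, 1864: 366 days (Feb 29, 1864 is in that span).
Aug 25, 1864 → Aug 25, 1865: 365 days.
Aug 25, 1865 → Aug 25, 1866: 365 days.
Aug 25, 1866 → Aug 25, 1867: 365 days.
Aug 25, 1867 → Aug 25, 1868: 366 days (Feb 29, 1868 is in that span).
Aug 25, 1868 → Aug 25, 1869: 365 days.
Aug 25, 1869 → Aug 25, 1870: 365 days.
Aug 25, 1870 → Aug 25, 1871: 365 days.
Aug 25, 1871 → Aug 25, 1872: 366 days (Feb 29, 1872 is in that span).
Aug 25, 1872 → Sep 25, 1872: 31 days (August has 31).
Sep 25, 1872 → Oct 25, 1872: 30 days (September has 30).
Oct 25, 1872 → Nov 25, 1872: 31 days (October has 31).
Nov 25, 1872 → Dec 25, 1872: 30 days (November has 30).
Dec 25, 1872 → Jan 25, 1873: 31 days (December has 31).
Jan 25, 1873 → Feb 25, 1873: 31 days (January has 31).
Feb 25, 1873 → Mar 25, 1873: 28 days (February has 28).
Mar 25, 1873 → Apr 25, 1873: 31 days (March has 31).
Apr 25, 1873 → May 3, 1873: 8 days.
Total: 6095 days.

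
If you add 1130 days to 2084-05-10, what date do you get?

+365 (one year) → May 10, 2085 (765 left).
+365 (one year) → May 10, 2086 (400 left).
May has 31 days: +22 → Jun 1, 2086 (378 left).
Jun has 30 days: +30 → Jul 1, 2086 (348 left).
Jul has 31 days: +31 → Aug 1, 2086 (317 left).
Aug has 31 days: +31 → Sep 1, 2086 (286 left).
Sep has 30 days: +30 → Oct 1, 2086 (256 left).
Oct has 31 days: +31 → Nov 1, 2086 (225 left).
Nov has 30 days: +30 → Dec 1, 2086 (195 left).
Dec has 31 days: +31 → Jan 1, 2087 (164 left).
Jan has 31 days: +31 → Feb 1, 2087 (133 left).
Feb has 28 days: +28 → Mar 1, 2087 (105 left).
Mar has 31 days: +31 → Apr 1, 2087 (74 left).
Apr has 30 days: +30 → May 1, 2087 (44 left).
May has 31 days: +31 → Jun 1, 2087 (13 left).
+13 → Jun 14, 2087.

June 14, 2087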